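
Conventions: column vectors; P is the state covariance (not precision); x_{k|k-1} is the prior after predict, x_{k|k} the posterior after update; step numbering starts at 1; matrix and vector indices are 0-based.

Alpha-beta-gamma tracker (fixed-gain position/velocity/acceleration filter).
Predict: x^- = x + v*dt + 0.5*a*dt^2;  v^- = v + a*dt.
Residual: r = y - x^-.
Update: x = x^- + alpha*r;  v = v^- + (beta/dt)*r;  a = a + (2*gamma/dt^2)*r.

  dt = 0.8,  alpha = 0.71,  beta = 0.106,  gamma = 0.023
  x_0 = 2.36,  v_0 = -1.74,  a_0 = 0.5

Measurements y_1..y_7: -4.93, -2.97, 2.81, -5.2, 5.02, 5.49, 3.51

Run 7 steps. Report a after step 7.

step 1: x_pred=1.1280  r=-6.0580  x^+=-3.1732  v^+=-2.1427  a^+=0.0646
step 2: x_pred=-4.8667  r=1.8967  x^+=-3.5200  v^+=-1.8397  a^+=0.2009
step 3: x_pred=-4.9275  r=7.7375  x^+=0.5661  v^+=-0.6538  a^+=0.7570
step 4: x_pred=0.2854  r=-5.4854  x^+=-3.6092  v^+=-0.7749  a^+=0.3628
step 5: x_pred=-4.1131  r=9.1331  x^+=2.3714  v^+=0.7254  a^+=1.0192
step 6: x_pred=3.2779  r=2.2121  x^+=4.8485  v^+=1.8339  a^+=1.1782
step 7: x_pred=6.6926  r=-3.1826  x^+=4.4330  v^+=2.3548  a^+=0.9495

a_post = 0.9495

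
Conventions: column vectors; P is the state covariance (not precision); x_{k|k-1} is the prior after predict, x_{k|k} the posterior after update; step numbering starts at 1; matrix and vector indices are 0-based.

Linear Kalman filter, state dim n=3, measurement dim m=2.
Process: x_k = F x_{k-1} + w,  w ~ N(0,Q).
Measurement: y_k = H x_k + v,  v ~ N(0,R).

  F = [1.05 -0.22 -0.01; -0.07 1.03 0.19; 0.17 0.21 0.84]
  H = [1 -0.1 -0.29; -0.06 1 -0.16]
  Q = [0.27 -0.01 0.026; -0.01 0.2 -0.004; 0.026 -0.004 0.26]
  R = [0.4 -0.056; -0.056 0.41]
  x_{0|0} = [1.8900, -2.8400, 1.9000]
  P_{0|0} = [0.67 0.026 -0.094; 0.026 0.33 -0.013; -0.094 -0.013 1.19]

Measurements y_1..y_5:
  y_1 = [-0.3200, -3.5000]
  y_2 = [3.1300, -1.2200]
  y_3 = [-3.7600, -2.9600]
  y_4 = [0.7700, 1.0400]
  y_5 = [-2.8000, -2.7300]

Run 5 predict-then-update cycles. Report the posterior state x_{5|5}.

x_post = [-1.3623, -1.3697, 0.4419]

step 1: x^-=[2.5903, -2.6965, 1.3209]  P^-=[1.0147 -0.1259 0.0448; -0.1259 0.5900 0.2442; 0.0448 0.2442 1.1040]  S=[1.5268 -0.3246; -0.3246 0.9697]  K=[0.6694 0.0241; -0.0485 0.5597; -0.1961 0.0013]  nu=[-2.7969, -0.4367]  x^+=[0.7074, -2.8053, 1.8688]  P^+=[0.3403 0.0318 0.2439; 0.0318 0.2650 0.1934; 0.2439 0.1934 1.0451]
step 2: x^-=[1.3413, -2.5839, 1.1009]  P^-=[0.6392 -0.0234 0.2501; -0.0234 0.5852 0.3897; 0.2501 0.3897 1.1591]  S=[1.0247 -0.2651; -0.2651 0.9100]  K=[0.5692 0.0540; -0.0446 0.5631; -0.0737 0.1865]  nu=[1.8496, 1.6205]  x^+=[2.4816, -1.7539, 1.2668]  P^+=[0.3208 0.0593 0.3111; 0.0593 0.2813 0.2776; 0.3111 0.2776 1.1146]
step 3: x^-=[2.9789, -1.7395, 1.1177]  P^-=[0.6047 0.0134 0.2937; 0.0134 0.6321 0.4834; 0.2937 0.4834 1.2592]  S=[0.9719 -0.2579; -0.2579 0.9258]  K=[0.5541 0.0789; -0.0397 0.5873; -0.0513 0.2712]  nu=[-6.5887, -0.8629]  x^+=[-0.7400, -1.9850, 1.2214]  P^+=[0.3231 0.0750 0.3392; 0.0750 0.2992 0.3234; 0.3392 0.3234 1.1813]
step 4: x^-=[-0.3525, -1.7607, 0.4833]  P^-=[0.6005 0.0295 0.3118; 0.0295 0.6685 0.5412; 0.3118 0.5412 1.3324]  S=[0.9638 -0.2601; -0.2601 0.9440]  K=[0.5510 0.0921; -0.0386 0.6039; -0.0487 0.3142]  nu=[1.0866, 2.8569]  x^+=[0.5092, -0.0775, 1.3281]  P^+=[0.3263 0.0831 0.3543; 0.0831 0.3107 0.3495; 0.3543 0.3495 1.2289]
step 5: x^-=[0.5384, 0.1369, 1.1859]  P^-=[0.6006 0.0372 0.3213; 0.0372 0.6909 0.5757; 0.3213 0.5757 1.3807]  S=[0.9632 -0.2632; -0.2632 0.9559]  K=[0.5499 0.0989; -0.0388 0.6134; -0.0497 0.3373]  nu=[-2.9808, -2.6449]  x^+=[-1.3623, -1.3697, 0.4419]  P^+=[0.3286 0.0876 0.3633; 0.0876 0.3173 0.3646; 0.3633 0.3646 1.2607]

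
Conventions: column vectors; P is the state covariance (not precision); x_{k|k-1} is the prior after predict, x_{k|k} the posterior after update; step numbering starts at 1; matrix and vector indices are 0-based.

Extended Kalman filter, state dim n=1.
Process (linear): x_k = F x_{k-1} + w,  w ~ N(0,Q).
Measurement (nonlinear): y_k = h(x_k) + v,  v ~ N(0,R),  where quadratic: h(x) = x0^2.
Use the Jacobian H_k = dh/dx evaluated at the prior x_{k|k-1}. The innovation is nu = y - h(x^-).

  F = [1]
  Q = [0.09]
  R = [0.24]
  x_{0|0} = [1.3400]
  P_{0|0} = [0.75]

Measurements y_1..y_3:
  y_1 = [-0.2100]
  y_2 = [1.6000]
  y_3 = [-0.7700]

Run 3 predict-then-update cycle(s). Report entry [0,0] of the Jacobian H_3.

step 1: x^-=[1.3400]  P^-=[0.8400]  H_jac=[2.6800]  S=[6.2732]  K=[0.3589]  nu=[-2.0056]  x^+=[0.6203]  P^+=[0.0321]
step 2: x^-=[0.6203]  P^-=[0.1221]  H_jac=[1.2405]  S=[0.4280]  K=[0.3540]  nu=[1.2153]  x^+=[1.0505]  P^+=[0.0685]
step 3: x^-=[1.0505]  P^-=[0.1585]  H_jac=[2.1010]  S=[0.9397]  K=[0.3544]  nu=[-1.8736]  x^+=[0.3865]  P^+=[0.0405]

H_jac[0,0] = 2.1010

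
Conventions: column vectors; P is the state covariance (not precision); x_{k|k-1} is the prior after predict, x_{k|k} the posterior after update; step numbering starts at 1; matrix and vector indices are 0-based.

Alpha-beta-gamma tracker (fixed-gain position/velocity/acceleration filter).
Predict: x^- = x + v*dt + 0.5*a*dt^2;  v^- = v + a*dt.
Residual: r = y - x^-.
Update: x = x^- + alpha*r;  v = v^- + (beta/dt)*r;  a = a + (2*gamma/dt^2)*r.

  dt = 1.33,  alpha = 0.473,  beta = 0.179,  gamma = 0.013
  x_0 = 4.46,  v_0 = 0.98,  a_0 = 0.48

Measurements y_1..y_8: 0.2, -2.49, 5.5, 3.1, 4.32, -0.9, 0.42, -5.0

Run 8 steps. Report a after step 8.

a_post = -0.0346

step 1: x_pred=6.1879  r=-5.9879  x^+=3.3556  v^+=0.8125  a^+=0.3920
step 2: x_pred=4.7830  r=-7.2730  x^+=1.3429  v^+=0.3550  a^+=0.2851
step 3: x_pred=2.0672  r=3.4328  x^+=3.6909  v^+=1.1962  a^+=0.3355
step 4: x_pred=5.5786  r=-2.4786  x^+=4.4062  v^+=1.3089  a^+=0.2991
step 5: x_pred=6.4116  r=-2.0916  x^+=5.4223  v^+=1.4252  a^+=0.2684
step 6: x_pred=7.5551  r=-8.4551  x^+=3.5558  v^+=0.6442  a^+=0.1441
step 7: x_pred=4.5401  r=-4.1201  x^+=2.5913  v^+=0.2813  a^+=0.0835
step 8: x_pred=3.0393  r=-8.0393  x^+=-0.7633  v^+=-0.6896  a^+=-0.0346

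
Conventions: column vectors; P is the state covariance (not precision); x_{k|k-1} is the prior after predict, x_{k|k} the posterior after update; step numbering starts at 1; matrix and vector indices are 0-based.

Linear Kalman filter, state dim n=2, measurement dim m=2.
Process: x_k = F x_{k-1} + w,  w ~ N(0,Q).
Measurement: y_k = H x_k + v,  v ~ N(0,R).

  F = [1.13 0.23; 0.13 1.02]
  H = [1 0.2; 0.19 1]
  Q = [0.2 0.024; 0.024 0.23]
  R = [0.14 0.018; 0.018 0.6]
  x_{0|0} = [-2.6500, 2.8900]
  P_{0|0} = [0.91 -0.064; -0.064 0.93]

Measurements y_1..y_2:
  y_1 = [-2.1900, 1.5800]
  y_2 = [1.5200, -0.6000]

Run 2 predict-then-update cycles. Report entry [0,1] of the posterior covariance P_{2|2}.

step 1: x^-=[-2.3298, 2.6033]  P^-=[1.3779 0.3002; 0.3002 1.1960]  S=[1.6858 0.8306; 0.8306 1.9598]  K=[0.8995 -0.0945; 0.0062 0.6367]  nu=[-0.3809, -0.5806]  x^+=[-2.6175, 2.2312]  P^+=[0.1376 -0.0666; -0.0666 0.3948]
step 2: x^-=[-2.4446, 1.9356]  P^-=[0.3619 0.0580; 0.0580 0.6254]  S=[0.5501 0.2721; 0.2721 1.2605]  K=[0.7044 -0.0514; 0.0931 0.4848]  nu=[3.5775, -2.0711]  x^+=[0.1819, 1.2646]  P^+=[0.1053 -0.0382; -0.0382 0.2998]

P_post[0,1] = -0.0382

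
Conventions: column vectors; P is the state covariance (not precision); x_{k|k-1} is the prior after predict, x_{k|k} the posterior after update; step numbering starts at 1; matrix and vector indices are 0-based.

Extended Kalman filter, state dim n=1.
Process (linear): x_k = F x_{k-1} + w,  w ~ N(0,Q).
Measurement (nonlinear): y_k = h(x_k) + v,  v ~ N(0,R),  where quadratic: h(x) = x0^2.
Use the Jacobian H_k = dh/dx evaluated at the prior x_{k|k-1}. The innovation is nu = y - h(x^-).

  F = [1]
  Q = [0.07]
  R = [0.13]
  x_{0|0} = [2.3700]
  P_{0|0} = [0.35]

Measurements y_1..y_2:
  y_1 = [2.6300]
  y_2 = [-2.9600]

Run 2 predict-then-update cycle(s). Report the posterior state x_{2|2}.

x_post = [0.2396]

step 1: x^-=[2.3700]  P^-=[0.4200]  H_jac=[4.7400]  S=[9.5664]  K=[0.2081]  nu=[-2.9869]  x^+=[1.7484]  P^+=[0.0057]
step 2: x^-=[1.7484]  P^-=[0.0757]  H_jac=[3.4968]  S=[1.0557]  K=[0.2508]  nu=[-6.0170]  x^+=[0.2396]  P^+=[0.0093]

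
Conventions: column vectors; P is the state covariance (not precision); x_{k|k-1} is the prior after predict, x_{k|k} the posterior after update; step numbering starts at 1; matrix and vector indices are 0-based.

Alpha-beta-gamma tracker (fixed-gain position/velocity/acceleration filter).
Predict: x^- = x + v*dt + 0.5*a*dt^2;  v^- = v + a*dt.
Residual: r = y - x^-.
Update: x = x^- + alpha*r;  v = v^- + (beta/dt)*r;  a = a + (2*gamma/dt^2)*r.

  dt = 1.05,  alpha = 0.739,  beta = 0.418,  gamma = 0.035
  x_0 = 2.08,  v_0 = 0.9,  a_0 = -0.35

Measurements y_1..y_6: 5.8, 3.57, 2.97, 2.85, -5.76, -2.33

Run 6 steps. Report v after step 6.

step 1: x_pred=2.8321  r=2.9679  x^+=5.0254  v^+=1.7140  a^+=-0.1616
step 2: x_pred=6.7360  r=-3.1660  x^+=4.3963  v^+=0.2840  a^+=-0.3626
step 3: x_pred=4.4947  r=-1.5247  x^+=3.3679  v^+=-0.7037  a^+=-0.4594
step 4: x_pred=2.3759  r=0.4741  x^+=2.7262  v^+=-0.9973  a^+=-0.4293
step 5: x_pred=1.4425  r=-7.2025  x^+=-3.8802  v^+=-4.3153  a^+=-0.8866
step 6: x_pred=-8.8999  r=6.5699  x^+=-4.0447  v^+=-2.6307  a^+=-0.4694

v_post = -2.6307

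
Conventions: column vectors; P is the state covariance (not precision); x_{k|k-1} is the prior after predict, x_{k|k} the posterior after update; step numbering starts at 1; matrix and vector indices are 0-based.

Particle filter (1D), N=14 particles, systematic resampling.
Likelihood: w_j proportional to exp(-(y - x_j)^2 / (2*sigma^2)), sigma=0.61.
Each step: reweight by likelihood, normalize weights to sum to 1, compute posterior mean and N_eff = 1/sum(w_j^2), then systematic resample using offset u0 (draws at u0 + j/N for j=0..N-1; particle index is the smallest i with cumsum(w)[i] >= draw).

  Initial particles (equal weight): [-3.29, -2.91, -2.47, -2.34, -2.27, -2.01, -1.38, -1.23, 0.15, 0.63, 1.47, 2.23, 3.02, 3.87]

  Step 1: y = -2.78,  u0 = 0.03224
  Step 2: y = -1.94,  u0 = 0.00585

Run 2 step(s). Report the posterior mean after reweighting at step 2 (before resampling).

step 1: w=[0.1533, 0.2125, 0.1911, 0.1676, 0.1533, 0.0980, 0.0156, 0.0086, 0.0000, 0.0000, 0.0000, 0.0000, 0.0000, 0.0000]  mean=-2.5640  Neff=5.9995  idx=[0, 0, 1, 1, 1, 2, 2, 2, 3, 3, 4, 4, 5, 5]
step 2: w=[0.0103, 0.0103, 0.0336, 0.0336, 0.0336, 0.0816, 0.0816, 0.0816, 0.0960, 0.0960, 0.1028, 0.1028, 0.1182, 0.1182]  mean=-2.3564  Neff=10.9825  idx=[0, 3, 5, 6, 7, 7, 8, 9, 10, 10, 11, 12, 12, 13]

post_mean = -2.3564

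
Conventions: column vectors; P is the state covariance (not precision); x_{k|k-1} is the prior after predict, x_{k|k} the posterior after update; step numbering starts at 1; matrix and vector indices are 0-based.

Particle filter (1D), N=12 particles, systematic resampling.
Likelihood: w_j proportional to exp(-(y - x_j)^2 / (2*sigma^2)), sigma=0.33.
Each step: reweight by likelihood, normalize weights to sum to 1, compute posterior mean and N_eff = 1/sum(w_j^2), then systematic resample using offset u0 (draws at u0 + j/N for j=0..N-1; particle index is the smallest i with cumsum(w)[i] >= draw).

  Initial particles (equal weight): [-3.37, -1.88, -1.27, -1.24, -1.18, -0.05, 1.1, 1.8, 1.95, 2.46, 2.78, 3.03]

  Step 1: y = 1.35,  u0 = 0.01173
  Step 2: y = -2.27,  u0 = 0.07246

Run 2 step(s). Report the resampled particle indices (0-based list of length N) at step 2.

resampled_idx = [0, 1, 1, 2, 2, 3, 4, 4, 5, 5, 6, 6]

step 1: w=[0.0000, 0.0000, 0.0000, 0.0000, 0.0000, 0.0001, 0.5599, 0.2944, 0.1429, 0.0026, 0.0001, 0.0000]  mean=1.4311  Neff=2.3773  idx=[6, 6, 6, 6, 6, 6, 6, 7, 7, 7, 7, 8]
step 2: w=[0.1429, 0.1429, 0.1429, 0.1429, 0.1429, 0.1429, 0.1429, 0.0000, 0.0000, 0.0000, 0.0000, 0.0000]  mean=1.1000  Neff=7.0000  idx=[0, 1, 1, 2, 2, 3, 4, 4, 5, 5, 6, 6]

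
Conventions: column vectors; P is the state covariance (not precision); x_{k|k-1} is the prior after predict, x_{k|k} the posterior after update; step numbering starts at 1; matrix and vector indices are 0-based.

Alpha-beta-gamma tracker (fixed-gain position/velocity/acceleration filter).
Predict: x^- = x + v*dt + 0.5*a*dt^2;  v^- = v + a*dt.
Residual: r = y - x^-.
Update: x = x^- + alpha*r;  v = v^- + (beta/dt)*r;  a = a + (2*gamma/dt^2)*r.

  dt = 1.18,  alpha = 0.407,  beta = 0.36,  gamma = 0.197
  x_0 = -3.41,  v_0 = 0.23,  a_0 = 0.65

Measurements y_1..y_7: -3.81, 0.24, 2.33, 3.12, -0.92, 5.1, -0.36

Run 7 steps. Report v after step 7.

v_post = -5.2886

step 1: x_pred=-2.6861  r=-1.1239  x^+=-3.1435  v^+=0.6541  a^+=0.3320
step 2: x_pred=-2.1405  r=2.3805  x^+=-1.1717  v^+=1.7721  a^+=1.0056
step 3: x_pred=1.6195  r=0.7105  x^+=1.9087  v^+=3.1754  a^+=1.2066
step 4: x_pred=6.4957  r=-3.3757  x^+=5.1218  v^+=3.5694  a^+=0.2514
step 5: x_pred=9.5087  r=-10.4287  x^+=5.2642  v^+=0.6844  a^+=-2.6995
step 6: x_pred=4.1924  r=0.9076  x^+=4.5618  v^+=-2.2242  a^+=-2.4427
step 7: x_pred=0.2366  r=-0.5966  x^+=-0.0062  v^+=-5.2886  a^+=-2.6116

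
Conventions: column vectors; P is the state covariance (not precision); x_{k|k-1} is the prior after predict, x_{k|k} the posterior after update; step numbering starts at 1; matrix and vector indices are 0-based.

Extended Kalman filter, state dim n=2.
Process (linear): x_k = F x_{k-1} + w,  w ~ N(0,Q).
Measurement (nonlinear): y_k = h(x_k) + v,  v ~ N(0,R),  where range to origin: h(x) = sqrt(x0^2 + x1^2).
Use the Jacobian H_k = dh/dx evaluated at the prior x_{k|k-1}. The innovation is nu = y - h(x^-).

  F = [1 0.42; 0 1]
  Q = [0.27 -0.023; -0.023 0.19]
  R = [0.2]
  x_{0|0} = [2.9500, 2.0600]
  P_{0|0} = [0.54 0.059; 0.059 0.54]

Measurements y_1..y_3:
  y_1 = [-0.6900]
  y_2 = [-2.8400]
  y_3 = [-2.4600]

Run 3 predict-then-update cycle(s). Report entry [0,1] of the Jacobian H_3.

H_jac[0,1] = 0.9990

step 1: x^-=[3.8152, 2.0600]  P^-=[0.9548 0.2628; 0.2628 0.7300]  H_jac=[0.8799 0.4751]  S=[1.3238]  K=[0.7290; 0.4367]  nu=[-5.0258]  x^+=[0.1515, -0.1347]  P^+=[0.2513 -0.1586; -0.1586 0.4776]
step 2: x^-=[0.0949, -0.1347]  P^-=[0.4723 0.0190; 0.0190 0.6676]  H_jac=[0.5761 -0.8174]  S=[0.7849]  K=[0.3269; -0.6813]  nu=[-3.0048]  x^+=[-0.8874, 1.9124]  P^+=[0.3885 0.1938; 0.1938 0.3033]
step 3: x^-=[-0.0842, 1.9124]  P^-=[0.8747 0.2982; 0.2982 0.4933]  H_jac=[-0.0440 0.9990]  S=[0.6678]  K=[0.3884; 0.7183]  nu=[-4.3742]  x^+=[-1.7833, -1.2296]  P^+=[0.7740 0.1118; 0.1118 0.1487]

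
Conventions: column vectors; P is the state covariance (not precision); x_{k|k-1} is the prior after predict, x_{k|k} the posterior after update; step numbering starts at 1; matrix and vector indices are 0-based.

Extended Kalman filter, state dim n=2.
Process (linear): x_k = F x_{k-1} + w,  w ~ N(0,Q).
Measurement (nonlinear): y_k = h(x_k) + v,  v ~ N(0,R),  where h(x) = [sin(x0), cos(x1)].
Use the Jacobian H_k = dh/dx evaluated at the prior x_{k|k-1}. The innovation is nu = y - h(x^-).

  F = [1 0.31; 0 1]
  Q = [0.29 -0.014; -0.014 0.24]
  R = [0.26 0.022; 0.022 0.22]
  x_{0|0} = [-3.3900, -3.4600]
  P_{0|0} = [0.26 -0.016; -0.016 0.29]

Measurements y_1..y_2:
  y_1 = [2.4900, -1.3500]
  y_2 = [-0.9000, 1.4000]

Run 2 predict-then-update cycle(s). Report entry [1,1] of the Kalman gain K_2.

K[1,1] = -0.2067

step 1: x^-=[-4.4626, -3.4600]  P^-=[0.5679 0.0599; 0.0599 0.5300]  H_jac=[-0.2472 0.0000; 0.0000 -0.3131]  S=[0.2947 0.0266; 0.0266 0.2719]  K=[-0.4744 -0.0225; 0.0049 -0.6106]  nu=[1.5210, -0.4003]  x^+=[-5.1751, -3.2081]  P^+=[0.5009 0.0491; 0.0491 0.4288]
step 2: x^-=[-6.1696, -3.2081]  P^-=[0.8626 0.1681; 0.1681 0.6688]  H_jac=[0.9936 0.0000; 0.0000 -0.0664]  S=[1.1115 0.0109; 0.0109 0.2230]  K=[0.7719 -0.0878; 0.1523 -0.2067]  nu=[-1.0133, 2.3978]  x^+=[-7.1624, -3.8580]  P^+=[0.2001 0.0353; 0.0353 0.6342]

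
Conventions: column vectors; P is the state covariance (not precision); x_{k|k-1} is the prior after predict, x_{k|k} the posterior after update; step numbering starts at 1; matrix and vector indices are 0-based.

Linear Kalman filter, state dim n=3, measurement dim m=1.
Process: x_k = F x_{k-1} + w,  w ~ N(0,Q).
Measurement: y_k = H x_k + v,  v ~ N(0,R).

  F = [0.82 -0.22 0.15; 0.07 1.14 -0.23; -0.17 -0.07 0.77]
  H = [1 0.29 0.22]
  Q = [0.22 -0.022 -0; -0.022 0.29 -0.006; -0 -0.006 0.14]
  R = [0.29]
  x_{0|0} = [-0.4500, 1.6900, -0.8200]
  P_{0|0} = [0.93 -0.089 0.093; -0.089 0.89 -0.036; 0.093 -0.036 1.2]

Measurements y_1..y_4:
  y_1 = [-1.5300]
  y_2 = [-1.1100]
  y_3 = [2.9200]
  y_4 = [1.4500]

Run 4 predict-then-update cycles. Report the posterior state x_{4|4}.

x_post = [1.3258, -0.4022, 0.3341]

step 1: x^-=[-0.8638, 2.0837, -0.6732]  P^-=[0.9728 -0.3396 0.0873; -0.3396 1.5164 -0.3065; 0.0873 -0.3065 0.8601]  S=[1.2343]  K=[0.7239; 0.0265; 0.1520]  nu=[-1.1224]  x^+=[-1.6763, 2.0539, -0.8438]  P^+=[0.3260 -0.3633 -0.0486; -0.3633 1.5155 -0.3114; -0.0486 -0.3114 0.8316]
step 2: x^-=[-1.9530, 2.4182, -0.5085]  P^-=[0.6709 -0.8064 0.1078; -0.8064 2.4120 -0.4888; 0.1078 -0.4888 0.6875]  S=[0.7144]  K=[0.6450; -0.3002; 0.1642]  nu=[0.2536]  x^+=[-1.7894, 2.3421, -0.4669]  P^+=[0.3737 -0.6681 0.0321; -0.6681 2.3476 -0.4536; 0.0321 -0.4536 0.6683]
step 3: x^-=[-2.0526, 2.6521, -0.2193]  P^-=[0.8788 -1.3329 0.1757; -1.3329 3.5083 -0.5859; 0.1757 -0.5859 0.5831]  S=[0.7216]  K=[0.7358; -0.6158; 0.1858]  nu=[4.2518]  x^+=[1.0759, 0.0340, 0.5707]  P^+=[0.4882 -1.0059 0.0770; -1.0059 3.2347 -0.5033; 0.0770 -0.5033 0.5582]
step 4: x^-=[0.9603, -0.0172, 0.2541]  P^-=[1.1325 -1.8746 0.2036; -1.8746 4.6267 -0.6117; 0.2036 -0.6117 0.5111]  S=[0.7606]  K=[0.8331; -0.8776; 0.1823]  nu=[0.4387]  x^+=[1.3258, -0.4022, 0.3341]  P^+=[0.6046 -1.3186 0.0881; -1.3186 4.0410 -0.4900; 0.0881 -0.4900 0.4858]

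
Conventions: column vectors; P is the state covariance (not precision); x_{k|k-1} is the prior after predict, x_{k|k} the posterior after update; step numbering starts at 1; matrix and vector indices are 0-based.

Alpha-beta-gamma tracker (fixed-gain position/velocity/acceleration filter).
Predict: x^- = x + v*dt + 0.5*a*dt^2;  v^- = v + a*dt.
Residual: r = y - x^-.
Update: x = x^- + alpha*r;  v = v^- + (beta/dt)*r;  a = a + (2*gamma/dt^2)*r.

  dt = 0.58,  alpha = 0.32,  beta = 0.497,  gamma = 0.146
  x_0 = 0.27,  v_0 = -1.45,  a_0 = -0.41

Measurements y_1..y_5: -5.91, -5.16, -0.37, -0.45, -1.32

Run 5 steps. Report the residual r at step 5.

resid = -3.3751

step 1: x_pred=-0.6400  r=-5.2700  x^+=-2.3264  v^+=-6.2037  a^+=-4.9845
step 2: x_pred=-6.7629  r=1.6029  x^+=-6.2500  v^+=-7.7212  a^+=-3.5931
step 3: x_pred=-11.3326  r=10.9626  x^+=-7.8246  v^+=-0.4114  a^+=5.9226
step 4: x_pred=-7.0670  r=6.6170  x^+=-4.9495  v^+=8.6938  a^+=11.6662
step 5: x_pred=2.0551  r=-3.3751  x^+=0.9751  v^+=12.5681  a^+=8.7366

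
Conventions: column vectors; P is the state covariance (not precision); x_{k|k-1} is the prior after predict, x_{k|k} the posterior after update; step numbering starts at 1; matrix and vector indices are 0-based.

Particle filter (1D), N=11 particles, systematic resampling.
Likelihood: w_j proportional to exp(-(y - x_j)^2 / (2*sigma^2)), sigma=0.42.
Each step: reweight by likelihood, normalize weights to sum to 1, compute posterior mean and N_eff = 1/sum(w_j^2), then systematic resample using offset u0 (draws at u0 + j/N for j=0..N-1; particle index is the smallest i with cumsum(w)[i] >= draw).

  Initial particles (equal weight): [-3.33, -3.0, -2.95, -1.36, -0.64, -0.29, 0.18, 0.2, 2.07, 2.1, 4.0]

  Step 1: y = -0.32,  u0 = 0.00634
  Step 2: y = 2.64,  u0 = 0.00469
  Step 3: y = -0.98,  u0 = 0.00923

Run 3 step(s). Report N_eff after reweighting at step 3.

step 1: w=[0.0000, 0.0000, 0.0000, 0.0170, 0.2721, 0.3628, 0.1791, 0.1690, 0.0000, 0.0000, 0.0000]  mean=-0.2364  Neff=3.7507  idx=[3, 4, 4, 4, 5, 5, 5, 5, 6, 6, 7]
step 2: w=[0.0000, 0.0000, 0.0000, 0.0000, 0.0002, 0.0002, 0.0002, 0.0002, 0.3009, 0.3009, 0.3973]  mean=0.1875  Neff=2.9506  idx=[8, 8, 8, 8, 9, 9, 9, 10, 10, 10, 10]
step 3: w=[0.0952, 0.0952, 0.0952, 0.0952, 0.0952, 0.0952, 0.0952, 0.0834, 0.0834, 0.0834, 0.0834]  mean=0.1867  Neff=10.9571  idx=[0, 1, 2, 2, 3, 4, 5, 6, 7, 8, 10]

N_eff = 10.9571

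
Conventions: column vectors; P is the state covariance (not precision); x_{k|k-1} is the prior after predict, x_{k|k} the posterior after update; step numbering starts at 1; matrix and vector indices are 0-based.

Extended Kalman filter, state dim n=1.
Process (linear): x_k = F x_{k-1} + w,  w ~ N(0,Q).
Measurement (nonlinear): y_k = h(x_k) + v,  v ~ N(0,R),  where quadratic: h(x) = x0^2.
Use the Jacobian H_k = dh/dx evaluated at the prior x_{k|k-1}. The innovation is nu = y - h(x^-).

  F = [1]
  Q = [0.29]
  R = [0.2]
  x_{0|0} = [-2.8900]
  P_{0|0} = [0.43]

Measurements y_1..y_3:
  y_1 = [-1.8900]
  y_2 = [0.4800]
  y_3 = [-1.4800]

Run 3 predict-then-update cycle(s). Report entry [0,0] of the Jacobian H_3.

H_jac[0,0] = -1.6389

step 1: x^-=[-2.8900]  P^-=[0.7200]  H_jac=[-5.7800]  S=[24.2540]  K=[-0.1716]  nu=[-10.2421]  x^+=[-1.1326]  P^+=[0.0059]
step 2: x^-=[-1.1326]  P^-=[0.2959]  H_jac=[-2.2652]  S=[1.7186]  K=[-0.3901]  nu=[-0.8028]  x^+=[-0.8195]  P^+=[0.0344]
step 3: x^-=[-0.8195]  P^-=[0.3244]  H_jac=[-1.6389]  S=[1.0715]  K=[-0.4963]  nu=[-2.1515]  x^+=[0.2483]  P^+=[0.0606]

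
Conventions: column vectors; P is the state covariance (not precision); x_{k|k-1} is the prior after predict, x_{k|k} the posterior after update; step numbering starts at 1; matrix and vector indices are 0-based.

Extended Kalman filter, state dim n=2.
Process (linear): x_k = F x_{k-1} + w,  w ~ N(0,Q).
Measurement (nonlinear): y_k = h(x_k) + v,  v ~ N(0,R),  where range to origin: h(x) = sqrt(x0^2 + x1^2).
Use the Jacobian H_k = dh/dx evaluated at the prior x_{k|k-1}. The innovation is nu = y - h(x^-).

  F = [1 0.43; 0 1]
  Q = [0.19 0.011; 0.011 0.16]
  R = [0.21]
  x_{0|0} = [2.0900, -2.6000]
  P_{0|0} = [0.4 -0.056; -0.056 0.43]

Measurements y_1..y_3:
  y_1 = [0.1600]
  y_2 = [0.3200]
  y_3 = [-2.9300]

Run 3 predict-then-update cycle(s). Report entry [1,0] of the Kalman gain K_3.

step 1: x^-=[0.9720, -2.6000]  P^-=[0.6213 0.1399; 0.1399 0.5900]  H_jac=[0.3502 -0.9367]  S=[0.7121]  K=[0.1215; -0.7073]  nu=[-2.6157]  x^+=[0.6541, -0.7499]  P^+=[0.6108 0.2011; 0.2011 0.2338]
step 2: x^-=[0.3317, -0.7499]  P^-=[1.0170 0.3126; 0.3126 0.3938]  H_jac=[0.4045 -0.9145]  S=[0.4744]  K=[0.2645; -0.4925]  nu=[-0.4999]  x^+=[0.1994, -0.5037]  P^+=[0.9838 0.3744; 0.3744 0.2787]
step 3: x^-=[-0.0171, -0.5037]  P^-=[1.5474 0.5053; 0.5053 0.4387]  H_jac=[-0.0340 -0.9994]  S=[0.6843]  K=[-0.8148; -0.6658]  nu=[-3.4339]  x^+=[2.7808, 1.7827]  P^+=[1.0931 0.1340; 0.1340 0.1353]

K[1,0] = -0.6658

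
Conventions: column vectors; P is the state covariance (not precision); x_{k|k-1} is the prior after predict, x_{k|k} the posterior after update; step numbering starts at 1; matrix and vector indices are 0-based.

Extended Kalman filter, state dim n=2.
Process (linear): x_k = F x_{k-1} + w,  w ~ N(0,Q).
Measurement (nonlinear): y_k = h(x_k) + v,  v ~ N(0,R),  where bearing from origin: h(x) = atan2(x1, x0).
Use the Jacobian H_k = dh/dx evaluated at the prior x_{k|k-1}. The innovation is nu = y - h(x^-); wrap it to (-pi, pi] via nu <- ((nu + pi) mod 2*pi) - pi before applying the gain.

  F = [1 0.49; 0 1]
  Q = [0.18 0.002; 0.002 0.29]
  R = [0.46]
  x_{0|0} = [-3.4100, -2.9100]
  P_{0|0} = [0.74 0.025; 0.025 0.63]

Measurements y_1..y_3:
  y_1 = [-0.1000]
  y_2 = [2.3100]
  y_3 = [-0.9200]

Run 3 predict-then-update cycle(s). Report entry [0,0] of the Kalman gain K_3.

step 1: x^-=[-4.8359, -2.9100]  P^-=[1.0958 0.3357; 0.3357 0.9200]  H_jac=[0.0914 -0.1518]  S=[0.4810]  K=[0.1022; -0.2266]  nu=[2.4999]  x^+=[-4.5805, -3.4765]  P^+=[1.0907 0.3468; 0.3468 0.8953]
step 2: x^-=[-6.2840, -3.4765]  P^-=[1.8256 0.7875; 0.7875 1.1853]  H_jac=[0.0674 -0.1218]  S=[0.4730]  K=[0.0573; -0.1931]  nu=[-1.3369]  x^+=[-6.3606, -3.2183]  P^+=[1.8240 0.7928; 0.7928 1.1677]
step 3: x^-=[-7.9376, -3.2183]  P^-=[3.0613 1.3669; 1.3669 1.4577]  H_jac=[0.0439 -0.1082]  S=[0.4700]  K=[-0.0289; -0.2080]  nu=[1.8364]  x^+=[-7.9907, -3.6002]  P^+=[3.0609 1.3641; 1.3641 1.4373]

K[0,0] = -0.0289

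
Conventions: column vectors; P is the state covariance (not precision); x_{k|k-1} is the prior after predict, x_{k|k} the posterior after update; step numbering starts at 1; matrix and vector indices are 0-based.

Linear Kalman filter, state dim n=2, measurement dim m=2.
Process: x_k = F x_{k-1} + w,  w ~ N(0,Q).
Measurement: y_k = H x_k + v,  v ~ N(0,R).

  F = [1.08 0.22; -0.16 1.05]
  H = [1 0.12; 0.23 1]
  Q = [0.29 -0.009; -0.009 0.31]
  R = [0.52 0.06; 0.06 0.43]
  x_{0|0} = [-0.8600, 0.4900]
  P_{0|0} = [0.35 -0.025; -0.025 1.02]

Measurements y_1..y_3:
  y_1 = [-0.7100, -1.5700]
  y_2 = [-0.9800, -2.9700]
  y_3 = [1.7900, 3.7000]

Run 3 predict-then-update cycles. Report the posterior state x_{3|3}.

step 1: x^-=[-0.8210, 0.6521]  P^-=[0.7357 0.1387; 0.1387 1.4519]  S=[1.3099 0.5459; 0.5459 1.9846]  K=[0.5757 -0.0032; -0.0822 0.7703]  nu=[0.0327, -2.0333]  x^+=[-0.7956, -0.9167]  P^+=[0.3036 -0.0367; -0.0367 0.3347]
step 2: x^-=[-1.0609, -0.8353]  P^-=[0.6429 -0.0244; -0.0244 0.6991]  S=[1.1671 0.2666; 0.2666 1.1519]  K=[0.5531 -0.0209; -0.0914 0.6232]  nu=[0.1811, -1.8907]  x^+=[-0.9212, -2.0302]  P^+=[0.2915 -0.0428; -0.0428 0.2724]
step 3: x^-=[-1.4416, -1.9843]  P^-=[0.6228 -0.0435; -0.0435 0.6321]  S=[1.1415 0.2344; 0.2344 1.0750]  K=[0.5465 -0.0264; -0.0947 0.5993]  nu=[3.4697, 6.0158]  x^+=[0.2958, 1.2925]  P^+=[0.2880 -0.0448; -0.0448 0.2623]

x_post = [0.2958, 1.2925]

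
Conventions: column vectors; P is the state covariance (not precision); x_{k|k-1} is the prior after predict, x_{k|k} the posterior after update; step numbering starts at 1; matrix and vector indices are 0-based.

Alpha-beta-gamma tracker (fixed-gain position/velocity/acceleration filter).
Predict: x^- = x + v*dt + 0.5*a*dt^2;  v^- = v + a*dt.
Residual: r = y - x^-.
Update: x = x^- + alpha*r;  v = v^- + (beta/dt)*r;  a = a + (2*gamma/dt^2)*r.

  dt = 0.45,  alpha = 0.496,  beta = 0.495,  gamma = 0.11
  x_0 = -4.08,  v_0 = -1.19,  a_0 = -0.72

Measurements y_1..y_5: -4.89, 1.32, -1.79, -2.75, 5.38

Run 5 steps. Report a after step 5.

a_post = 3.5339

step 1: x_pred=-4.6884  r=-0.2016  x^+=-4.7884  v^+=-1.7358  a^+=-0.9390
step 2: x_pred=-5.6646  r=6.9846  x^+=-2.2002  v^+=5.5247  a^+=6.6491
step 3: x_pred=0.9591  r=-2.7491  x^+=-0.4044  v^+=5.4928  a^+=3.6624
step 4: x_pred=2.4381  r=-5.1881  x^+=-0.1352  v^+=1.4339  a^+=-1.9740
step 5: x_pred=0.3102  r=5.0698  x^+=2.8248  v^+=6.1224  a^+=3.5339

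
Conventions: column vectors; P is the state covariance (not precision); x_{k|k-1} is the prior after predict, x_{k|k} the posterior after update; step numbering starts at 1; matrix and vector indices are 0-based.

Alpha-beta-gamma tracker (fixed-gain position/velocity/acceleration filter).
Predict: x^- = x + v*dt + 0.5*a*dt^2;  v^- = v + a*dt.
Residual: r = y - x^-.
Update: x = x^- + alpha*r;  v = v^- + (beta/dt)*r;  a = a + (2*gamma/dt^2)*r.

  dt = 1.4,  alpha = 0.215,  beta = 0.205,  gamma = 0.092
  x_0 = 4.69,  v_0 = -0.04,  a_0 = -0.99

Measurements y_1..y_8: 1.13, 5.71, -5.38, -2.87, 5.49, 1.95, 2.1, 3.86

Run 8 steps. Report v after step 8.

step 1: x_pred=3.6638  r=-2.5338  x^+=3.1190  v^+=-1.7970  a^+=-1.2279
step 2: x_pred=-0.6001  r=6.3101  x^+=0.7566  v^+=-2.5921  a^+=-0.6355
step 3: x_pred=-3.4951  r=-1.8849  x^+=-3.9003  v^+=-3.7577  a^+=-0.8124
step 4: x_pred=-9.9574  r=7.0874  x^+=-8.4336  v^+=-3.8574  a^+=-0.1471
step 5: x_pred=-13.9781  r=19.4681  x^+=-9.7924  v^+=-1.2126  a^+=1.6805
step 6: x_pred=-9.8432  r=11.7932  x^+=-7.3076  v^+=2.8670  a^+=2.7876
step 7: x_pred=-0.5620  r=2.6620  x^+=0.0103  v^+=7.1594  a^+=3.0375
step 8: x_pred=13.0103  r=-9.1503  x^+=11.0430  v^+=10.0721  a^+=2.1785

v_post = 10.0721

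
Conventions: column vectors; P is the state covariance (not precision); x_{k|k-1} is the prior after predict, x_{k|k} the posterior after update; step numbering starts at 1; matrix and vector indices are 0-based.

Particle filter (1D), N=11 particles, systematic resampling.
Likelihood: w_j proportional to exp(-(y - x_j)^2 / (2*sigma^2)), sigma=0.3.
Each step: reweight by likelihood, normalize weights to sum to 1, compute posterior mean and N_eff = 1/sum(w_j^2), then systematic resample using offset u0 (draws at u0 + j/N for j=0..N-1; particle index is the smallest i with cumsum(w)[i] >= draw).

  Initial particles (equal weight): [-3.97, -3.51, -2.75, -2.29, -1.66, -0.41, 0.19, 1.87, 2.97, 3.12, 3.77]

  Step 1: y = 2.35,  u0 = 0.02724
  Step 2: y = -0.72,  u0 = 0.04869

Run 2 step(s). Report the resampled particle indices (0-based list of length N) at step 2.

resampled_idx = [0, 0, 1, 2, 2, 3, 4, 4, 5, 6, 6]

step 1: w=[0.0000, 0.0000, 0.0000, 0.0000, 0.0000, 0.0000, 0.0000, 0.6416, 0.2727, 0.0856, 0.0000]  mean=2.2771  Neff=2.0268  idx=[7, 7, 7, 7, 7, 7, 7, 8, 8, 8, 9]
step 2: w=[0.1429, 0.1429, 0.1429, 0.1429, 0.1429, 0.1429, 0.1429, 0.0000, 0.0000, 0.0000, 0.0000]  mean=1.8700  Neff=7.0000  idx=[0, 0, 1, 2, 2, 3, 4, 4, 5, 6, 6]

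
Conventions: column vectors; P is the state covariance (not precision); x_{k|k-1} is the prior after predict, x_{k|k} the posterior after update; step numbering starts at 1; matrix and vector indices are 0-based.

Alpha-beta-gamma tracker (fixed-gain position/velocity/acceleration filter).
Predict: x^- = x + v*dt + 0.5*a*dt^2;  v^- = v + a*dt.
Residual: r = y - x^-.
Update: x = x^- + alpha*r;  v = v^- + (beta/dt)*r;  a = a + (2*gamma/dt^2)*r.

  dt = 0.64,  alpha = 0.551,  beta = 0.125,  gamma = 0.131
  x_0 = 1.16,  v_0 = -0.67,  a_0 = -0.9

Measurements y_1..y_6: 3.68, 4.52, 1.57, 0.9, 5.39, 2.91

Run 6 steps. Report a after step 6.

a_post = -1.2548

step 1: x_pred=0.5469  r=3.1331  x^+=2.2732  v^+=-0.6341  a^+=1.1041
step 2: x_pred=2.0935  r=2.4265  x^+=3.4305  v^+=0.5465  a^+=2.6562
step 3: x_pred=4.3243  r=-2.7543  x^+=2.8067  v^+=1.7085  a^+=0.8944
step 4: x_pred=4.0833  r=-3.1833  x^+=2.3293  v^+=1.6592  a^+=-1.1418
step 5: x_pred=3.1573  r=2.2327  x^+=4.3875  v^+=1.3645  a^+=0.2864
step 6: x_pred=5.3195  r=-2.4095  x^+=3.9919  v^+=1.0772  a^+=-1.2548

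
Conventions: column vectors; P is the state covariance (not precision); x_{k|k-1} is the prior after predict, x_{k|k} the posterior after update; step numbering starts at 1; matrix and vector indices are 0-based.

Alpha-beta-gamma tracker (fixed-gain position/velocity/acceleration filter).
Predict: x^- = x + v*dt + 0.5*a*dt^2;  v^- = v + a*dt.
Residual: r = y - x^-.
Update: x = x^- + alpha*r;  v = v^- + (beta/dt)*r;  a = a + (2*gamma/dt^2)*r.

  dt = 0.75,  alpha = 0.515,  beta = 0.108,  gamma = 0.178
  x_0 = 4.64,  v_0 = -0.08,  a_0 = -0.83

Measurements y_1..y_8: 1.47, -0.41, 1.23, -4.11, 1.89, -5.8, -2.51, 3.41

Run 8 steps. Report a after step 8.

a_post = 7.1138

step 1: x_pred=4.3466  r=-2.8766  x^+=2.8651  v^+=-1.1167  a^+=-2.6505
step 2: x_pred=1.2821  r=-1.6921  x^+=0.4107  v^+=-3.3483  a^+=-3.7215
step 3: x_pred=-3.1472  r=4.3772  x^+=-0.8929  v^+=-5.5091  a^+=-0.9512
step 4: x_pred=-5.2923  r=1.1823  x^+=-4.6834  v^+=-6.0522  a^+=-0.2029
step 5: x_pred=-9.2796  r=11.1696  x^+=-3.5273  v^+=-4.5960  a^+=6.8662
step 6: x_pred=-5.0432  r=-0.7568  x^+=-5.4329  v^+=0.4447  a^+=6.3872
step 7: x_pred=-3.3030  r=0.7930  x^+=-2.8946  v^+=5.3493  a^+=6.8891
step 8: x_pred=3.0549  r=0.3551  x^+=3.2378  v^+=10.5672  a^+=7.1138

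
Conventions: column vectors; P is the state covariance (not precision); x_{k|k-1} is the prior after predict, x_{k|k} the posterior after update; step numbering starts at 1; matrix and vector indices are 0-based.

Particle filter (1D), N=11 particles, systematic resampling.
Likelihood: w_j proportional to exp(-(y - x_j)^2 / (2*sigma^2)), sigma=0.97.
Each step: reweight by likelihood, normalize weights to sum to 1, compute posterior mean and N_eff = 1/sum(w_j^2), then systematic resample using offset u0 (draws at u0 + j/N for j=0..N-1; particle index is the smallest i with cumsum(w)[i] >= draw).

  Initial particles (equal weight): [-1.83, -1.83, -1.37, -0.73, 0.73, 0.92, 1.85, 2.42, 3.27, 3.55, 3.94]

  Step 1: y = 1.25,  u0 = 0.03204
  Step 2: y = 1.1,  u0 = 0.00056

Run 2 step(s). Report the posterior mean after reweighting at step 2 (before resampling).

post_mean = 1.2485

step 1: w=[0.0019, 0.0019, 0.0075, 0.0358, 0.2490, 0.2713, 0.2374, 0.1389, 0.0329, 0.0173, 0.0061]  mean=1.3567  Neff=4.6716  idx=[3, 4, 4, 5, 5, 5, 6, 6, 6, 7, 7]
step 2: w=[0.0211, 0.1163, 0.1163, 0.1230, 0.1230, 0.1230, 0.0928, 0.0928, 0.0928, 0.0496, 0.0496]  mean=1.2485  Neff=9.6540  idx=[0, 1, 2, 3, 3, 4, 5, 6, 7, 8, 9]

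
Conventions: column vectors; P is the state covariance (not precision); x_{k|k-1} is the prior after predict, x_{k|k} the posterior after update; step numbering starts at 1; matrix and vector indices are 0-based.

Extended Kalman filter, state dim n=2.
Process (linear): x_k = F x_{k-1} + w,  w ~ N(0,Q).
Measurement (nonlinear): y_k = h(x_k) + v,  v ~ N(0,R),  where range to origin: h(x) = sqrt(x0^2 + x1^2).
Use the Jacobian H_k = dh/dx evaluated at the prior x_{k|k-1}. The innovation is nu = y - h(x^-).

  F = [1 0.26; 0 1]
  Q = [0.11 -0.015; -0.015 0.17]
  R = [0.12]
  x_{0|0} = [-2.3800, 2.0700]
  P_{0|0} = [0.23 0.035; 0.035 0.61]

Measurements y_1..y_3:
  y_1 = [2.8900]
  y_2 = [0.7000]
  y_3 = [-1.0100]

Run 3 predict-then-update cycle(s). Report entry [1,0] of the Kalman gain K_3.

K[1,0] = -0.1351

step 1: x^-=[-1.8418, 2.0700]  P^-=[0.3994 0.1786; 0.1786 0.7800]  H_jac=[-0.6647 0.7471]  S=[0.5545]  K=[-0.2382; 0.8369]  nu=[0.1192]  x^+=[-1.8702, 2.1698]  P^+=[0.3680 0.2891; 0.2891 0.3917]
step 2: x^-=[-1.3061, 2.1698]  P^-=[0.6548 0.3760; 0.3760 0.5617]  H_jac=[-0.5157 0.8568]  S=[0.3742]  K=[-0.0416; 0.7679]  nu=[-1.8325]  x^+=[-1.2298, 0.7627]  P^+=[0.6542 0.3879; 0.3879 0.3411]
step 3: x^-=[-1.0315, 0.7627]  P^-=[0.9889 0.4616; 0.4616 0.5111]  H_jac=[-0.8041 0.5945]  S=[0.4987]  K=[-1.0442; -0.1351]  nu=[-2.2929]  x^+=[1.3628, 1.0723]  P^+=[0.4451 0.3913; 0.3913 0.5020]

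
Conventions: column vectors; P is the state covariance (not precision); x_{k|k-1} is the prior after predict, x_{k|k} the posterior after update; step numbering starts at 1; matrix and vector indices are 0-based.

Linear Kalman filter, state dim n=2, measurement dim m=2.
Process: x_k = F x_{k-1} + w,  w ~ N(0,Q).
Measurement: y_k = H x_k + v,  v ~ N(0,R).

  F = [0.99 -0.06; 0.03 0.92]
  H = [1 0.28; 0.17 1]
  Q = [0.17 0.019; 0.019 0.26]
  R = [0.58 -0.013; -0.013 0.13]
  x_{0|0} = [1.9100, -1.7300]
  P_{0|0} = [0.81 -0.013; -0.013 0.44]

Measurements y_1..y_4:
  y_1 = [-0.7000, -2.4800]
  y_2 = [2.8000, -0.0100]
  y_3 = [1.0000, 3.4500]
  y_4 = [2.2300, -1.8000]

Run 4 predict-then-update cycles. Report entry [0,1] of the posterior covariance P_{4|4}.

step 1: x^-=[1.9947, -1.5343]  P^-=[0.9670 0.0070; 0.0070 0.6324]  S=[1.6005 0.3358; 0.3358 0.7927]  K=[0.6147 -0.0442; -0.0578 0.8238]  nu=[-2.2651, -1.2848]  x^+=[0.6592, -2.4617]  P^+=[0.3790 -0.0782; -0.0782 0.1211]
step 2: x^-=[0.8003, -2.2450]  P^-=[0.5512 -0.0475; -0.0475 0.3585]  S=[1.1327 0.1313; 0.1313 0.4883]  K=[0.4788 -0.0342; -0.0377 0.7278]  nu=[2.6283, 2.0989]  x^+=[1.9871, -0.8164]  P^+=[0.2952 -0.0608; -0.0608 0.1055]
step 3: x^-=[2.0162, -0.6914]  P^-=[0.4669 -0.0334; -0.0334 0.3462]  S=[1.0554 0.1284; 0.1284 0.4783]  K=[0.4361 -0.0208; -0.0272 0.7192]  nu=[-0.8226, 3.7987]  x^+=[1.5783, 2.0629]  P^+=[0.2683 -0.0540; -0.0540 0.1030]
step 4: x^-=[1.4388, 1.9452]  P^-=[0.4398 -0.0278; -0.0278 0.3445]  S=[1.0312 0.1291; 0.1291 0.4777]  K=[0.4208 -0.0154; -0.0232 0.7174]  nu=[0.2466, -3.9898]  x^+=[1.6040, -0.9230]  P^+=[0.2587 -0.0515; -0.0515 0.1023]

P_post[0,1] = -0.0515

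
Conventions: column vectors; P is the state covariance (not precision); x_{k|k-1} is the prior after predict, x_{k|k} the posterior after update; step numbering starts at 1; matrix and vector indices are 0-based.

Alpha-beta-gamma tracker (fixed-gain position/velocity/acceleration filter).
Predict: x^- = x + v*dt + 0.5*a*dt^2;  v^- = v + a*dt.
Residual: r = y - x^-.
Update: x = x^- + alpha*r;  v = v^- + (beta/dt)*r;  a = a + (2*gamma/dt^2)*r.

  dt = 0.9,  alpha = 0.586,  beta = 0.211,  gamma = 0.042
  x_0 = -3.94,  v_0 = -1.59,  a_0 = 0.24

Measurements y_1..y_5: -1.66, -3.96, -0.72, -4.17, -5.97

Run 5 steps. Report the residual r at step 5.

step 1: x_pred=-5.2738  r=3.6138  x^+=-3.1561  v^+=-0.5268  a^+=0.6148
step 2: x_pred=-3.3812  r=-0.5788  x^+=-3.7204  v^+=-0.1092  a^+=0.5547
step 3: x_pred=-3.5940  r=2.8740  x^+=-1.9098  v^+=1.0639  a^+=0.8528
step 4: x_pred=-0.6069  r=-3.5631  x^+=-2.6949  v^+=0.9961  a^+=0.4833
step 5: x_pred=-1.6027  r=-4.3673  x^+=-4.1619  v^+=0.4071  a^+=0.0304

resid = -4.3673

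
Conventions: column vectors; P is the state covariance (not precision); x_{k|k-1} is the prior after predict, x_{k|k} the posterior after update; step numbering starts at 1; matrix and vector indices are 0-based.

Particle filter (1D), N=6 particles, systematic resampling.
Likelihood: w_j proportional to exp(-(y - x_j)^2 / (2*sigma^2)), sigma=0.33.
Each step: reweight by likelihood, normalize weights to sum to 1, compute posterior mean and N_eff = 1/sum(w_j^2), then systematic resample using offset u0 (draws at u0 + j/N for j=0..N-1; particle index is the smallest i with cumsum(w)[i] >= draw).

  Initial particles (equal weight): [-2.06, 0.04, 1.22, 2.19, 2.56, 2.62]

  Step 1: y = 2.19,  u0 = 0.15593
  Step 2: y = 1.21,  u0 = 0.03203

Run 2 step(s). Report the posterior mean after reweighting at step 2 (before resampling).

step 1: w=[0.0000, 0.0000, 0.0067, 0.5065, 0.2701, 0.2167]  mean=2.3766  Neff=2.6563  idx=[3, 3, 3, 4, 5, 5]
step 2: w=[0.3293, 0.3293, 0.3293, 0.0063, 0.0029, 0.0029]  mean=2.1949  Neff=3.0738  idx=[0, 0, 1, 1, 2, 2]

post_mean = 2.1949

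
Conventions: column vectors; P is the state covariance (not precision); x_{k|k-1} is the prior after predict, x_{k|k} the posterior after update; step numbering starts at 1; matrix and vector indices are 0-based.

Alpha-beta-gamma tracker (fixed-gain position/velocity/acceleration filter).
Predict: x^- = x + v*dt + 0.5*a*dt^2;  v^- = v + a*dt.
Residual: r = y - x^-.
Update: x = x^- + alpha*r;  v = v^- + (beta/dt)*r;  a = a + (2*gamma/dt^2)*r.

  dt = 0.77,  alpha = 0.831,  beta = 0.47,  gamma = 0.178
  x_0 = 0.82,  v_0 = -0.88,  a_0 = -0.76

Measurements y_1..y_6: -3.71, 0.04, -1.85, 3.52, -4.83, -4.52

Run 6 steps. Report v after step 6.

step 1: x_pred=-0.0829  r=-3.6271  x^+=-3.0970  v^+=-3.6791  a^+=-2.9378
step 2: x_pred=-6.8009  r=6.8409  x^+=-1.1161  v^+=-1.7657  a^+=1.1697
step 3: x_pred=-2.1289  r=0.2789  x^+=-1.8971  v^+=-0.6948  a^+=1.3372
step 4: x_pred=-2.0357  r=5.5557  x^+=2.5811  v^+=3.7260  a^+=4.6730
step 5: x_pred=6.8354  r=-11.6654  x^+=-2.8585  v^+=0.2038  a^+=-2.3313
step 6: x_pred=-3.3928  r=-1.1272  x^+=-4.3295  v^+=-2.2794  a^+=-3.0082

v_post = -2.2794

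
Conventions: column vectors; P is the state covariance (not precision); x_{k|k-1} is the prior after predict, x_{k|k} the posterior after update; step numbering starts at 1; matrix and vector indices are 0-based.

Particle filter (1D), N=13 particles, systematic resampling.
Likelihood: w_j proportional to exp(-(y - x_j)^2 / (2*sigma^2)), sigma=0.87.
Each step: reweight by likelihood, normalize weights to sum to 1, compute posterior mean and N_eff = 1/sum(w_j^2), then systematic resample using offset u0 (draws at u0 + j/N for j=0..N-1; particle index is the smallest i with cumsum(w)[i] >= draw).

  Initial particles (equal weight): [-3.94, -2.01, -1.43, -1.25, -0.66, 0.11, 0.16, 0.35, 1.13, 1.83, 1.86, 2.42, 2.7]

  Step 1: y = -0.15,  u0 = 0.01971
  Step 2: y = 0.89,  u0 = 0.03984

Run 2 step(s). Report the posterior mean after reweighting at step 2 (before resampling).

step 1: w=[0.0000, 0.0204, 0.0681, 0.0904, 0.1693, 0.1922, 0.1886, 0.1704, 0.0681, 0.0151, 0.0139, 0.0026, 0.0009]  mean=-0.1130  Neff=6.7347  idx=[1, 3, 3, 4, 4, 5, 5, 6, 6, 6, 7, 7, 8]
step 2: w=[0.0006, 0.0074, 0.0074, 0.0311, 0.0311, 0.1018, 0.1018, 0.1070, 0.1070, 0.1070, 0.1255, 0.1255, 0.1465]  mean=0.2665  Neff=9.0788  idx=[3, 5, 6, 6, 7, 8, 9, 9, 10, 11, 11, 12, 12]

post_mean = 0.2665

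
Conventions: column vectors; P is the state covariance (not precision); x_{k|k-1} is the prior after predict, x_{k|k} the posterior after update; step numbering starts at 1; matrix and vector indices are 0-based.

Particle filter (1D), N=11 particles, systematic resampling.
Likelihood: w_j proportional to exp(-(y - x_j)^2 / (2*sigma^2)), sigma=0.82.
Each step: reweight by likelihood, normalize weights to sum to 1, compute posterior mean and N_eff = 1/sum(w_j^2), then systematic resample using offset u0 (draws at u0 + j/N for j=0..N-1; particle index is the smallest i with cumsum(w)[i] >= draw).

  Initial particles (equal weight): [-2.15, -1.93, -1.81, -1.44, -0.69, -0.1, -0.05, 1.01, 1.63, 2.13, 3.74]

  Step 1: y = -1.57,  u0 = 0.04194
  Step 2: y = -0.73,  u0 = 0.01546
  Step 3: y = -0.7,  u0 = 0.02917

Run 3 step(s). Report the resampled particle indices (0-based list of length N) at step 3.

resampled_idx = [0, 2, 4, 5, 5, 6, 7, 8, 9, 9, 10]

step 1: w=[0.1699, 0.1982, 0.2091, 0.2155, 0.1227, 0.0438, 0.0392, 0.0015, 0.0001, 0.0000, 0.0000]  mean=-1.5259  Neff=5.6553  idx=[0, 0, 1, 1, 2, 2, 3, 3, 3, 4, 5]
step 2: w=[0.0386, 0.0386, 0.0593, 0.0593, 0.0727, 0.0727, 0.1190, 0.1190, 0.1190, 0.1729, 0.1288]  mean=-1.3045  Neff=9.1281  idx=[0, 2, 4, 5, 6, 7, 7, 8, 9, 9, 10]
step 3: w=[0.0310, 0.0480, 0.0592, 0.0592, 0.0984, 0.0984, 0.0984, 0.0984, 0.1479, 0.1479, 0.1132]  mean=-1.1558  Neff=9.4722  idx=[0, 2, 4, 5, 5, 6, 7, 8, 9, 9, 10]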